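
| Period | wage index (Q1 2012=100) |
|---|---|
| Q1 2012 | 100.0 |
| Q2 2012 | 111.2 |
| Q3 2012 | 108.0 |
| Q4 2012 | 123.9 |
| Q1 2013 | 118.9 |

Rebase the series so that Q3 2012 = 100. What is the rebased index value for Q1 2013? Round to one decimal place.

110.1

Rebased(Q1 2013) = 118.9 / 108.0 × 100 = 110.0926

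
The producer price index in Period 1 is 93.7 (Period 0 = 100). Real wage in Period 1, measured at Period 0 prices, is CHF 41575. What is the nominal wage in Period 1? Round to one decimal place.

Nominal = Real × (Index/100) = 41575 × (93.7/100)
        = 41575 × 0.937 = 38955.7750

38955.8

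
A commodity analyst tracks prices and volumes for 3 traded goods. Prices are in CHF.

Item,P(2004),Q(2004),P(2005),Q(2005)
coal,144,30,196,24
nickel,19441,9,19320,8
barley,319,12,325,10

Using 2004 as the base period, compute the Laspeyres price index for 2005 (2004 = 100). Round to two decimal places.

Laspeyres price index uses base-period quantities as weights.
ΣP(2005)·Q(2004) = 196×30 + 19320×9 + 325×12 = 5880 + 173880 + 3900 = 183660
ΣP(2004)·Q(2004) = 144×30 + 19441×9 + 319×12 = 4320 + 174969 + 3828 = 183117
Index = 183660 / 183117 × 100 = 100.2965

100.30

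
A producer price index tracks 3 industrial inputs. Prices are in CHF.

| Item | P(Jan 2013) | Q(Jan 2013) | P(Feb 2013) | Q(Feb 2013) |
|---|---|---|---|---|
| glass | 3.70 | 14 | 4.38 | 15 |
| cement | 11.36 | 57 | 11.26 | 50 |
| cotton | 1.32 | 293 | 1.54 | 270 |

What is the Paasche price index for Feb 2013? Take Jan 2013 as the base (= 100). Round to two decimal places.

106.59

Paasche price index uses current-period quantities as weights.
ΣP(Feb 2013)·Q(Feb 2013) = 4.38×15 + 11.26×50 + 1.54×270 = 65.7 + 563 + 415.8 = 1044.5
ΣP(Jan 2013)·Q(Feb 2013) = 3.70×15 + 11.36×50 + 1.32×270 = 55.5 + 568 + 356.4 = 979.9
Index = 1044.5 / 979.9 × 100 = 106.5925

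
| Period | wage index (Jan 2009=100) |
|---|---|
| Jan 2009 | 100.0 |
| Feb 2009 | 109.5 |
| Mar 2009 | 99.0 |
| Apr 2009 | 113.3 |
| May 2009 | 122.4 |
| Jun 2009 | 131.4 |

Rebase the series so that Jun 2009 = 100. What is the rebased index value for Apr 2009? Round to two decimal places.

Rebased(Apr 2009) = 113.3 / 131.4 × 100 = 86.2253

86.23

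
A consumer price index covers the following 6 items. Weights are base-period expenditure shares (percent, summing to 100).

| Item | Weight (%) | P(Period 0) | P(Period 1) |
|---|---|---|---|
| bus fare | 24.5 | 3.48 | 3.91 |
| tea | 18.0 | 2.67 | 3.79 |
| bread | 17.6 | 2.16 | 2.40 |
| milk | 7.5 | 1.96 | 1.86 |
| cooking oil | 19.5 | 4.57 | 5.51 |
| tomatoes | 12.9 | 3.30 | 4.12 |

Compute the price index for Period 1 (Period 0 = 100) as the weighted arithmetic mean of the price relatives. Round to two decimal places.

bus fare: 24.5 × (3.91/3.48) = 24.5 × 1.123563 = 27.5273
tea: 18.0 × (3.79/2.67) = 18.0 × 1.419476 = 25.5506
bread: 17.6 × (2.40/2.16) = 17.6 × 1.111111 = 19.5556
milk: 7.5 × (1.86/1.96) = 7.5 × 0.948980 = 7.1173
cooking oil: 19.5 × (5.51/4.57) = 19.5 × 1.205689 = 23.5109
tomatoes: 12.9 × (4.12/3.30) = 12.9 × 1.248485 = 16.1055
Index = Σ wᵢ·(p₁ᵢ/p₀ᵢ) = 27.5273 + 25.5506 + 19.5556 + 7.1173 + 23.5109 + 16.1055 = 119.3672

119.37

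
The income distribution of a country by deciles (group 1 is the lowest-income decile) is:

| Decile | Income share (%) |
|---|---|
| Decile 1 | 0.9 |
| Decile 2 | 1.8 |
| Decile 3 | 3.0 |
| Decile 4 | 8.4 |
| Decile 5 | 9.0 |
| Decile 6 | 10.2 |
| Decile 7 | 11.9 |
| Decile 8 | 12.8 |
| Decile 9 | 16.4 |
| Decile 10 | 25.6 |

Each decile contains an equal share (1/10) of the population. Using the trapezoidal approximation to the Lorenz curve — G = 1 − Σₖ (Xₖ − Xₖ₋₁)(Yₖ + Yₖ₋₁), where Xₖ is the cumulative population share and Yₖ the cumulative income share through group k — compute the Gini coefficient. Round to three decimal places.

Cumulative income shares Yₖ: 0.0090, 0.0270, 0.0570, 0.1410, 0.2310, 0.3330, 0.4520, 0.5800, 0.7440, 1.0000
Σ (Xₖ−Xₖ₋₁)(Yₖ+Yₖ₋₁) = (1/10)(0.0090+0.0000) + (1/10)(0.0270+0.0090) + (1/10)(0.0570+0.0270) + (1/10)(0.1410+0.0570) + (1/10)(0.2310+0.1410) + (1/10)(0.3330+0.2310) + (1/10)(0.4520+0.3330) + (1/10)(0.5800+0.4520) + (1/10)(0.7440+0.5800) + (1/10)(1.0000+0.7440)
  = 0.0009 + 0.0036 + 0.0084 + 0.0198 + 0.0372 + 0.0564 + 0.0785 + 0.1032 + 0.1324 + 0.1744 = 0.6148
G = 1 − 0.6148 = 0.3852

0.385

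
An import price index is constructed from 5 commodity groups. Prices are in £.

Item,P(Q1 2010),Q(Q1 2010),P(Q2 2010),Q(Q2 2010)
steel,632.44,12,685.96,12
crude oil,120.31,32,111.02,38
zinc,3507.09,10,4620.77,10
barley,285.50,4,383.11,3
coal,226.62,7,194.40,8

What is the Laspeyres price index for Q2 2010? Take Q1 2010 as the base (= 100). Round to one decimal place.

Laspeyres price index uses base-period quantities as weights.
ΣP(Q2 2010)·Q(Q1 2010) = 685.96×12 + 111.02×32 + 4620.77×10 + 383.11×4 + 194.40×7 = 8231.52 + 3552.64 + 46207.7 + 1532.44 + 1360.8 = 60885.1
ΣP(Q1 2010)·Q(Q1 2010) = 632.44×12 + 120.31×32 + 3507.09×10 + 285.50×4 + 226.62×7 = 7589.28 + 3849.92 + 35070.9 + 1142 + 1586.34 = 49238.44
Index = 60885.1 / 49238.44 × 100 = 123.6536

123.7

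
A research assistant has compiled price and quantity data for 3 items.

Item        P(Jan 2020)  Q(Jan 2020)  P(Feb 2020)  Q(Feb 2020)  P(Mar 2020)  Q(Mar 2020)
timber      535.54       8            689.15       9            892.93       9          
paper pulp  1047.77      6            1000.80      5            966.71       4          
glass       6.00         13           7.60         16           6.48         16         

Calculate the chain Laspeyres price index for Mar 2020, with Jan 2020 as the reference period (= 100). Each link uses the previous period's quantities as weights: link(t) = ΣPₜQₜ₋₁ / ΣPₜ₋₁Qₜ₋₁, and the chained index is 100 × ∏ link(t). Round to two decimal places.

124.94

Link Jan 2020→Feb 2020:
ΣP(Feb 2020)Q(Jan 2020) = 689.15×8 + 1000.80×6 + 7.60×13 = 5513.2 + 6004.8 + 98.8 = 11616.8
ΣP(Jan 2020)Q(Jan 2020) = 535.54×8 + 1047.77×6 + 6.00×13 = 4284.32 + 6286.62 + 78 = 10648.94
link = 11616.8/10648.94 = 1.090888
Link Feb 2020→Mar 2020:
ΣP(Mar 2020)Q(Feb 2020) = 892.93×9 + 966.71×5 + 6.48×16 = 8036.37 + 4833.55 + 103.68 = 12973.6
ΣP(Feb 2020)Q(Feb 2020) = 689.15×9 + 1000.80×5 + 7.60×16 = 6202.35 + 5004 + 121.6 = 11327.95
link = 12973.6/11327.95 = 1.145273
Chained index = 100 × 1.090888 × 1.145273 = 124.9365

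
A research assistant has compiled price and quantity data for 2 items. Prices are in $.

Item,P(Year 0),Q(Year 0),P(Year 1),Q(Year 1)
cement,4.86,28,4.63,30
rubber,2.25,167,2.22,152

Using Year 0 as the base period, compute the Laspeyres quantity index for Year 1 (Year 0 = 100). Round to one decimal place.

Laspeyres quantity index uses base-period prices as weights.
ΣP(Year 0)·Q(Year 1) = 4.86×30 + 2.25×152 = 145.8 + 342 = 487.8
ΣP(Year 0)·Q(Year 0) = 4.86×28 + 2.25×167 = 136.08 + 375.75 = 511.83
Index = 487.8 / 511.83 × 100 = 95.3051

95.3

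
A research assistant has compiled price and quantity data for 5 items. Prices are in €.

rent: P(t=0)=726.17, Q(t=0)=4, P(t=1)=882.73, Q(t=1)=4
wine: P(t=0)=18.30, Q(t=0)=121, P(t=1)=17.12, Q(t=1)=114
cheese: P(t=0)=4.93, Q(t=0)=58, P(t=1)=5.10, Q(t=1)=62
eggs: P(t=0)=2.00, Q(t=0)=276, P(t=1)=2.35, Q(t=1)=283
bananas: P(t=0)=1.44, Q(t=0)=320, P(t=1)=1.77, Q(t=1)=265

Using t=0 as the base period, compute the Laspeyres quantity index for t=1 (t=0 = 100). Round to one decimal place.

Laspeyres quantity index uses base-period prices as weights.
ΣP(t=0)·Q(t=1) = 726.17×4 + 18.30×114 + 4.93×62 + 2.00×283 + 1.44×265 = 2904.68 + 2086.2 + 305.66 + 566 + 381.6 = 6244.14
ΣP(t=0)·Q(t=0) = 726.17×4 + 18.30×121 + 4.93×58 + 2.00×276 + 1.44×320 = 2904.68 + 2214.3 + 285.94 + 552 + 460.8 = 6417.72
Index = 6244.14 / 6417.72 × 100 = 97.2953

97.3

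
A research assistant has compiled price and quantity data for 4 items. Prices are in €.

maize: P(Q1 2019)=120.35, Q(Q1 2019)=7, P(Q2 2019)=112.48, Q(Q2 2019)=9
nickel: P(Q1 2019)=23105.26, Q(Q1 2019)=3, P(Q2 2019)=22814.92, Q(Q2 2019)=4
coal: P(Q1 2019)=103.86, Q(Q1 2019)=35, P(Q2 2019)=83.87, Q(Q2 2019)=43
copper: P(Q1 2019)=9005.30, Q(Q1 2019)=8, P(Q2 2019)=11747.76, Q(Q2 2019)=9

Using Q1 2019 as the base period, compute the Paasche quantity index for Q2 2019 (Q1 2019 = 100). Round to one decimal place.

121.3

Paasche quantity index uses current-period prices as weights.
ΣP(Q2 2019)·Q(Q2 2019) = 112.48×9 + 22814.92×4 + 83.87×43 + 11747.76×9 = 1012.32 + 91259.68 + 3606.41 + 105729.84 = 201608.25
ΣP(Q2 2019)·Q(Q1 2019) = 112.48×7 + 22814.92×3 + 83.87×35 + 11747.76×8 = 787.36 + 68444.76 + 2935.45 + 93982.08 = 166149.65
Index = 201608.25 / 166149.65 × 100 = 121.3414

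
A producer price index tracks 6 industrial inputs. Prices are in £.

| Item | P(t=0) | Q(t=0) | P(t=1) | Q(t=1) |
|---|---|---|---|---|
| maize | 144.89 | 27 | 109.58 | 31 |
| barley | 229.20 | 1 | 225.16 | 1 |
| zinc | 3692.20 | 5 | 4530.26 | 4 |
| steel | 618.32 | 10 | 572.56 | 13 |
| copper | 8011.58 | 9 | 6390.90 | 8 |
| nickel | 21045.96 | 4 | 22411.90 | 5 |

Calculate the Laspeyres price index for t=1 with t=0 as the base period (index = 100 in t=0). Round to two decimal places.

Laspeyres price index uses base-period quantities as weights.
ΣP(t=1)·Q(t=0) = 109.58×27 + 225.16×1 + 4530.26×5 + 572.56×10 + 6390.90×9 + 22411.90×4 = 2958.66 + 225.16 + 22651.3 + 5725.6 + 57518.1 + 89647.6 = 178726.42
ΣP(t=0)·Q(t=0) = 144.89×27 + 229.20×1 + 3692.20×5 + 618.32×10 + 8011.58×9 + 21045.96×4 = 3912.03 + 229.2 + 18461 + 6183.2 + 72104.22 + 84183.84 = 185073.49
Index = 178726.42 / 185073.49 × 100 = 96.5705

96.57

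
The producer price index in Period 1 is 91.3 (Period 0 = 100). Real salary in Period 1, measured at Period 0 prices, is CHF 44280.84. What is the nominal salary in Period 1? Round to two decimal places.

40428.41

Nominal = Real × (Index/100) = 44280.84 × (91.3/100)
        = 44280.84 × 0.913 = 40428.4069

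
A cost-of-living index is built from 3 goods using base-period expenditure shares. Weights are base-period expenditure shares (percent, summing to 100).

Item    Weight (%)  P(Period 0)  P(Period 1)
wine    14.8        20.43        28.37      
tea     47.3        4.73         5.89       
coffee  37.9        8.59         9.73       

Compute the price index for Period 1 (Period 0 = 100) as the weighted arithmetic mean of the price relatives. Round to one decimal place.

122.4

wine: 14.8 × (28.37/20.43) = 14.8 × 1.388644 = 20.5519
tea: 47.3 × (5.89/4.73) = 47.3 × 1.245243 = 58.9000
coffee: 37.9 × (9.73/8.59) = 37.9 × 1.132712 = 42.9298
Index = Σ wᵢ·(p₁ᵢ/p₀ᵢ) = 20.5519 + 58.9000 + 42.9298 = 122.3817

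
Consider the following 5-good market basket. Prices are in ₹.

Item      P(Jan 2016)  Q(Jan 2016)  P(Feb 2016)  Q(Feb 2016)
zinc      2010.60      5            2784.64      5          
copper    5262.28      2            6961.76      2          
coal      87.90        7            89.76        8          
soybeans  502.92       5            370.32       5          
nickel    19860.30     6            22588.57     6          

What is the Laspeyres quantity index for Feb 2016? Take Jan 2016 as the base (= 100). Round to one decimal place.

100.1

Laspeyres quantity index uses base-period prices as weights.
ΣP(Jan 2016)·Q(Feb 2016) = 2010.60×5 + 5262.28×2 + 87.90×8 + 502.92×5 + 19860.30×6 = 10053 + 10524.56 + 703.2 + 2514.6 + 119161.8 = 142957.16
ΣP(Jan 2016)·Q(Jan 2016) = 2010.60×5 + 5262.28×2 + 87.90×7 + 502.92×5 + 19860.30×6 = 10053 + 10524.56 + 615.3 + 2514.6 + 119161.8 = 142869.26
Index = 142957.16 / 142869.26 × 100 = 100.0615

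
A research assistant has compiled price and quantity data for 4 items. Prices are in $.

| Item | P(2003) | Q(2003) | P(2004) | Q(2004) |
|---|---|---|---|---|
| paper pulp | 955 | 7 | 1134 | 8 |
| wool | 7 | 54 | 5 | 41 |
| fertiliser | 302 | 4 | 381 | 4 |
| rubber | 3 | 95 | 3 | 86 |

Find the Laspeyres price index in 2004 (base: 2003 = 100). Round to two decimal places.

Laspeyres price index uses base-period quantities as weights.
ΣP(2004)·Q(2003) = 1134×7 + 5×54 + 381×4 + 3×95 = 7938 + 270 + 1524 + 285 = 10017
ΣP(2003)·Q(2003) = 955×7 + 7×54 + 302×4 + 3×95 = 6685 + 378 + 1208 + 285 = 8556
Index = 10017 / 8556 × 100 = 117.0757

117.08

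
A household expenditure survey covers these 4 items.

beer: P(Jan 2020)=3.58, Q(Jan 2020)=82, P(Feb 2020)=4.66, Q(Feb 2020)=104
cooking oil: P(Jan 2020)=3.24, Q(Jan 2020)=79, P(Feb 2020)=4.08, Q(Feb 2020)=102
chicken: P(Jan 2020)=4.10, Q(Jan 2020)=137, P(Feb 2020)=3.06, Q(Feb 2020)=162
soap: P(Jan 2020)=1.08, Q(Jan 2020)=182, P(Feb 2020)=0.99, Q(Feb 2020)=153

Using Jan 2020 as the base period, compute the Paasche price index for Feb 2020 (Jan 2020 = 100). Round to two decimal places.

Paasche price index uses current-period quantities as weights.
ΣP(Feb 2020)·Q(Feb 2020) = 4.66×104 + 4.08×102 + 3.06×162 + 0.99×153 = 484.64 + 416.16 + 495.72 + 151.47 = 1547.99
ΣP(Jan 2020)·Q(Feb 2020) = 3.58×104 + 3.24×102 + 4.10×162 + 1.08×153 = 372.32 + 330.48 + 664.2 + 165.24 = 1532.24
Index = 1547.99 / 1532.24 × 100 = 101.0279

101.03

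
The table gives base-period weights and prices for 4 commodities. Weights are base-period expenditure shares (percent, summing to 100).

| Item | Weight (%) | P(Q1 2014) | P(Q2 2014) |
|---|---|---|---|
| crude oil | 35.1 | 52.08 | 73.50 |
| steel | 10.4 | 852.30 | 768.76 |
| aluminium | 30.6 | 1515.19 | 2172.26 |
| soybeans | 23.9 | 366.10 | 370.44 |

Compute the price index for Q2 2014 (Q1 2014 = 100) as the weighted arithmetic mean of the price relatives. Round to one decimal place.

127.0

crude oil: 35.1 × (73.50/52.08) = 35.1 × 1.411290 = 49.5363
steel: 10.4 × (768.76/852.30) = 10.4 × 0.901983 = 9.3806
aluminium: 30.6 × (2172.26/1515.19) = 30.6 × 1.433655 = 43.8698
soybeans: 23.9 × (370.44/366.10) = 23.9 × 1.011855 = 24.1833
Index = Σ wᵢ·(p₁ᵢ/p₀ᵢ) = 49.5363 + 9.3806 + 43.8698 + 24.1833 = 126.9701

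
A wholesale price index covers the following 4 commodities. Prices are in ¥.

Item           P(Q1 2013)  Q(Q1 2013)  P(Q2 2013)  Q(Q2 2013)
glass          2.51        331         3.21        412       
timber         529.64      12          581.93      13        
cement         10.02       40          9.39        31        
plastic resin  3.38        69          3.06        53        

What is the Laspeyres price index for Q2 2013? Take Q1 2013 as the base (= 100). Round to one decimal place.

110.4

Laspeyres price index uses base-period quantities as weights.
ΣP(Q2 2013)·Q(Q1 2013) = 3.21×331 + 581.93×12 + 9.39×40 + 3.06×69 = 1062.51 + 6983.16 + 375.6 + 211.14 = 8632.41
ΣP(Q1 2013)·Q(Q1 2013) = 2.51×331 + 529.64×12 + 10.02×40 + 3.38×69 = 830.81 + 6355.68 + 400.8 + 233.22 = 7820.51
Index = 8632.41 / 7820.51 × 100 = 110.3817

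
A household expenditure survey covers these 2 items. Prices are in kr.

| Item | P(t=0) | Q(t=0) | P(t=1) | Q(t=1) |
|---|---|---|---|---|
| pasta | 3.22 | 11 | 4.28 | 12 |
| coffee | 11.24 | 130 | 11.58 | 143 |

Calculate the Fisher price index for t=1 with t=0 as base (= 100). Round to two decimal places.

Laspeyres component (base-period weights):
ΣP(t=1)Q(t=0) = 4.28×11 + 11.58×130 = 47.08 + 1505.4 = 1552.48
ΣP(t=0)Q(t=0) = 3.22×11 + 11.24×130 = 35.42 + 1461.2 = 1496.62
L = 1552.48 / 1496.62 × 100 = 103.7324
Paasche component (current-period weights):
ΣP(t=1)Q(t=1) = 4.28×12 + 11.58×143 = 51.36 + 1655.94 = 1707.3
ΣP(t=0)Q(t=1) = 3.22×12 + 11.24×143 = 38.64 + 1607.32 = 1645.96
P = 1707.3 / 1645.96 × 100 = 103.7267
Fisher = √(L × P) = √(103.7324 × 103.7267) = 103.7296

103.73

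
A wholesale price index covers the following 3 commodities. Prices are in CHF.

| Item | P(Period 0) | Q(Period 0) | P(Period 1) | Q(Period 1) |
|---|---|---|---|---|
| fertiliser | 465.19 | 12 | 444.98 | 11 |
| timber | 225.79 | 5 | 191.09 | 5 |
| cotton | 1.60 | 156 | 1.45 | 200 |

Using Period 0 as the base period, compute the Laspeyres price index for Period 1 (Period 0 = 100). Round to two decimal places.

Laspeyres price index uses base-period quantities as weights.
ΣP(Period 1)·Q(Period 0) = 444.98×12 + 191.09×5 + 1.45×156 = 5339.76 + 955.45 + 226.2 = 6521.41
ΣP(Period 0)·Q(Period 0) = 465.19×12 + 225.79×5 + 1.60×156 = 5582.28 + 1128.95 + 249.6 = 6960.83
Index = 6521.41 / 6960.83 × 100 = 93.6872

93.69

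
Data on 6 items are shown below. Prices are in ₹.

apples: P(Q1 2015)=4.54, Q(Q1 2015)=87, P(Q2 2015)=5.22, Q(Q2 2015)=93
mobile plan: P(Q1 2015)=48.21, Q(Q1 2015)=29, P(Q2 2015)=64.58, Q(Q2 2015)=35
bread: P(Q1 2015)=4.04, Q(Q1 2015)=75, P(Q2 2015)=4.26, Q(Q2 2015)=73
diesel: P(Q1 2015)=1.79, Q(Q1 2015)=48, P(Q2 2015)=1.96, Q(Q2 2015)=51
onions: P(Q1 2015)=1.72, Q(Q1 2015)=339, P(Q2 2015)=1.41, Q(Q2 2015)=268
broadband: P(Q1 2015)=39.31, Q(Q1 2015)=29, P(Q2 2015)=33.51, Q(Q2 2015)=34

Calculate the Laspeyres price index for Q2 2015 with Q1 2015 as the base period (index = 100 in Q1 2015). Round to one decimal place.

Laspeyres price index uses base-period quantities as weights.
ΣP(Q2 2015)·Q(Q1 2015) = 5.22×87 + 64.58×29 + 4.26×75 + 1.96×48 + 1.41×339 + 33.51×29 = 454.14 + 1872.82 + 319.5 + 94.08 + 477.99 + 971.79 = 4190.32
ΣP(Q1 2015)·Q(Q1 2015) = 4.54×87 + 48.21×29 + 4.04×75 + 1.79×48 + 1.72×339 + 39.31×29 = 394.98 + 1398.09 + 303 + 85.92 + 583.08 + 1139.99 = 3905.06
Index = 4190.32 / 3905.06 × 100 = 107.3049

107.3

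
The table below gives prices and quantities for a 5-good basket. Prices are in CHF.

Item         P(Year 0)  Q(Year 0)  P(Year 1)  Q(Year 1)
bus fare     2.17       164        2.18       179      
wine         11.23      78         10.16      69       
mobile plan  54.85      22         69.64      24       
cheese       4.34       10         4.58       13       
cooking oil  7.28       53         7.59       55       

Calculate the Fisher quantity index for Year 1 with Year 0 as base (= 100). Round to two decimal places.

102.95

Laspeyres component (base-period weights):
ΣP(Year 0)Q(Year 1) = 2.17×179 + 11.23×69 + 54.85×24 + 4.34×13 + 7.28×55 = 388.43 + 774.87 + 1316.4 + 56.42 + 400.4 = 2936.52
ΣP(Year 0)Q(Year 0) = 2.17×164 + 11.23×78 + 54.85×22 + 4.34×10 + 7.28×53 = 355.88 + 875.94 + 1206.7 + 43.4 + 385.84 = 2867.76
L = 2936.52 / 2867.76 × 100 = 102.3977
Paasche component (current-period weights):
ΣP(Year 1)Q(Year 1) = 2.18×179 + 10.16×69 + 69.64×24 + 4.58×13 + 7.59×55 = 390.22 + 701.04 + 1671.36 + 59.54 + 417.45 = 3239.61
ΣP(Year 1)Q(Year 0) = 2.18×164 + 10.16×78 + 69.64×22 + 4.58×10 + 7.59×53 = 357.52 + 792.48 + 1532.08 + 45.8 + 402.27 = 3130.15
P = 3239.61 / 3130.15 × 100 = 103.4970
Fisher = √(L × P) = √(102.3977 × 103.4970) = 102.9459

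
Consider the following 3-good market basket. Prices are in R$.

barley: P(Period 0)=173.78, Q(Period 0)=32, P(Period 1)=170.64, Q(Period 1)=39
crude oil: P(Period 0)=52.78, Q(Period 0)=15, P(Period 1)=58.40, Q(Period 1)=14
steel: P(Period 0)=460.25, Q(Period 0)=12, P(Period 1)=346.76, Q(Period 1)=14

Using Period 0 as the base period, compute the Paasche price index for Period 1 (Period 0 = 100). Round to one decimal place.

88.3

Paasche price index uses current-period quantities as weights.
ΣP(Period 1)·Q(Period 1) = 170.64×39 + 58.40×14 + 346.76×14 = 6654.96 + 817.6 + 4854.64 = 12327.2
ΣP(Period 0)·Q(Period 1) = 173.78×39 + 52.78×14 + 460.25×14 = 6777.42 + 738.92 + 6443.5 = 13959.84
Index = 12327.2 / 13959.84 × 100 = 88.3047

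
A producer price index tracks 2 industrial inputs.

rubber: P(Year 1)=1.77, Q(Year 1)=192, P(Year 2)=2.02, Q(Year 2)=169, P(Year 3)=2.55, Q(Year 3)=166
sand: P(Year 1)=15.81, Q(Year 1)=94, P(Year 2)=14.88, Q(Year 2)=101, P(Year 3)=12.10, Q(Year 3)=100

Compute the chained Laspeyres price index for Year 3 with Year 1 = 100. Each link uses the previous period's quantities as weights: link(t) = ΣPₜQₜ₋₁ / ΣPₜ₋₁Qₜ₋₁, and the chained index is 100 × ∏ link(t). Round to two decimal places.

Link Year 1→Year 2:
ΣP(Year 2)Q(Year 1) = 2.02×192 + 14.88×94 = 387.84 + 1398.72 = 1786.56
ΣP(Year 1)Q(Year 1) = 1.77×192 + 15.81×94 = 339.84 + 1486.14 = 1825.98
link = 1786.56/1825.98 = 0.978412
Link Year 2→Year 3:
ΣP(Year 3)Q(Year 2) = 2.55×169 + 12.10×101 = 430.95 + 1222.1 = 1653.05
ΣP(Year 2)Q(Year 2) = 2.02×169 + 14.88×101 = 341.38 + 1502.88 = 1844.26
link = 1653.05/1844.26 = 0.896322
Chained index = 100 × 0.978412 × 0.896322 = 87.6971

87.70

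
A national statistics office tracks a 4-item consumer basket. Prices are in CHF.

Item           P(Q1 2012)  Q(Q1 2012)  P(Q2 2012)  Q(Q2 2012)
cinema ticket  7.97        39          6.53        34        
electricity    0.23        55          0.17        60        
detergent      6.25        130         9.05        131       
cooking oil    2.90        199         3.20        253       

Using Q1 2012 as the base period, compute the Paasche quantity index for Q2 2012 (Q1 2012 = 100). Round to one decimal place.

Paasche quantity index uses current-period prices as weights.
ΣP(Q2 2012)·Q(Q2 2012) = 6.53×34 + 0.17×60 + 9.05×131 + 3.20×253 = 222.02 + 10.2 + 1185.55 + 809.6 = 2227.37
ΣP(Q2 2012)·Q(Q1 2012) = 6.53×39 + 0.17×55 + 9.05×130 + 3.20×199 = 254.67 + 9.35 + 1176.5 + 636.8 = 2077.32
Index = 2227.37 / 2077.32 × 100 = 107.2232

107.2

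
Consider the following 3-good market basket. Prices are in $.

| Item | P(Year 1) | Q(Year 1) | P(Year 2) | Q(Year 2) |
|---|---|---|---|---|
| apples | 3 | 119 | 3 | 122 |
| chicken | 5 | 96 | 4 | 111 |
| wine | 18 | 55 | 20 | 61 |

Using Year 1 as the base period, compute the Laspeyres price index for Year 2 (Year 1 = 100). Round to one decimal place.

Laspeyres price index uses base-period quantities as weights.
ΣP(Year 2)·Q(Year 1) = 3×119 + 4×96 + 20×55 = 357 + 384 + 1100 = 1841
ΣP(Year 1)·Q(Year 1) = 3×119 + 5×96 + 18×55 = 357 + 480 + 990 = 1827
Index = 1841 / 1827 × 100 = 100.7663

100.8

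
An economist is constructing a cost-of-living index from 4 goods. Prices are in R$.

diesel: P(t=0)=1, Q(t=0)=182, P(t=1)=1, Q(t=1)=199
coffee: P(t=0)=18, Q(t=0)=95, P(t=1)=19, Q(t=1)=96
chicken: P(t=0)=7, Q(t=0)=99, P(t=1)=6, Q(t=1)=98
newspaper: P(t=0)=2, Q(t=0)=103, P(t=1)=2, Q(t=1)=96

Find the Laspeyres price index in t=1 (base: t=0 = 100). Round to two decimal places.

Laspeyres price index uses base-period quantities as weights.
ΣP(t=1)·Q(t=0) = 1×182 + 19×95 + 6×99 + 2×103 = 182 + 1805 + 594 + 206 = 2787
ΣP(t=0)·Q(t=0) = 1×182 + 18×95 + 7×99 + 2×103 = 182 + 1710 + 693 + 206 = 2791
Index = 2787 / 2791 × 100 = 99.8567

99.86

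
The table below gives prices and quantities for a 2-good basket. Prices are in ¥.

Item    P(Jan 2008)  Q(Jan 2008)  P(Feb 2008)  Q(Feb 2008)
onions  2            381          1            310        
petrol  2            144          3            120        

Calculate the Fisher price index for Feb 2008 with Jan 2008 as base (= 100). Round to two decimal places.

Laspeyres component (base-period weights):
ΣP(Feb 2008)Q(Jan 2008) = 1×381 + 3×144 = 381 + 432 = 813
ΣP(Jan 2008)Q(Jan 2008) = 2×381 + 2×144 = 762 + 288 = 1050
L = 813 / 1050 × 100 = 77.4286
Paasche component (current-period weights):
ΣP(Feb 2008)Q(Feb 2008) = 1×310 + 3×120 = 310 + 360 = 670
ΣP(Jan 2008)Q(Feb 2008) = 2×310 + 2×120 = 620 + 240 = 860
P = 670 / 860 × 100 = 77.9070
Fisher = √(L × P) = √(77.4286 × 77.9070) = 77.6674

77.67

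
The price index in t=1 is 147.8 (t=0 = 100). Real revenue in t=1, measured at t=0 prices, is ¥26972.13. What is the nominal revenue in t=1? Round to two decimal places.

39864.81

Nominal = Real × (Index/100) = 26972.13 × (147.8/100)
        = 26972.13 × 1.478 = 39864.8081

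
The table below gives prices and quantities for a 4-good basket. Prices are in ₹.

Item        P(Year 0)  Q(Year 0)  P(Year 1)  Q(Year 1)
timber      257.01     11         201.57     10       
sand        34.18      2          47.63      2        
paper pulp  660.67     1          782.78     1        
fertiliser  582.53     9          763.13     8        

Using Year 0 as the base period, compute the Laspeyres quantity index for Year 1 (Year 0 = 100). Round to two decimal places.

90.46

Laspeyres quantity index uses base-period prices as weights.
ΣP(Year 0)·Q(Year 1) = 257.01×10 + 34.18×2 + 660.67×1 + 582.53×8 = 2570.1 + 68.36 + 660.67 + 4660.24 = 7959.37
ΣP(Year 0)·Q(Year 0) = 257.01×11 + 34.18×2 + 660.67×1 + 582.53×9 = 2827.11 + 68.36 + 660.67 + 5242.77 = 8798.91
Index = 7959.37 / 8798.91 × 100 = 90.4586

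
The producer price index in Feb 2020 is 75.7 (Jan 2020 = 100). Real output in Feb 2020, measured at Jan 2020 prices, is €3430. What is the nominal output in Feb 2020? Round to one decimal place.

2596.5

Nominal = Real × (Index/100) = 3430 × (75.7/100)
        = 3430 × 0.757 = 2596.5100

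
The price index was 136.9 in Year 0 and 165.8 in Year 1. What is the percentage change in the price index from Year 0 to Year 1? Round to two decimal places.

21.11%

Change = (165.8 − 136.9) / 136.9 × 100
       = 28.9 / 136.9 × 100 = 21.1103%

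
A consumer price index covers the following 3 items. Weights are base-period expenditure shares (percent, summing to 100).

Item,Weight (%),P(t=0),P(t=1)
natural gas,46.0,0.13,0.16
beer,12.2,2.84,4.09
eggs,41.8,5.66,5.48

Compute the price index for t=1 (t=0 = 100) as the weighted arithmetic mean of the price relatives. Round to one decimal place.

114.7

natural gas: 46.0 × (0.16/0.13) = 46.0 × 1.230769 = 56.6154
beer: 12.2 × (4.09/2.84) = 12.2 × 1.440141 = 17.5697
eggs: 41.8 × (5.48/5.66) = 41.8 × 0.968198 = 40.4707
Index = Σ wᵢ·(p₁ᵢ/p₀ᵢ) = 56.6154 + 17.5697 + 40.4707 = 114.6558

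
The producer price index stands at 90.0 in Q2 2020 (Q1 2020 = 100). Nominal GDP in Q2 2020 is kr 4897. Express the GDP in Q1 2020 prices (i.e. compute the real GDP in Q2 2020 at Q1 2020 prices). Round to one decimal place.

5441.1

Real = Nominal ÷ (Index/100) = 4897 ÷ (90.0/100)
     = 4897 ÷ 0.900 = 5441.1111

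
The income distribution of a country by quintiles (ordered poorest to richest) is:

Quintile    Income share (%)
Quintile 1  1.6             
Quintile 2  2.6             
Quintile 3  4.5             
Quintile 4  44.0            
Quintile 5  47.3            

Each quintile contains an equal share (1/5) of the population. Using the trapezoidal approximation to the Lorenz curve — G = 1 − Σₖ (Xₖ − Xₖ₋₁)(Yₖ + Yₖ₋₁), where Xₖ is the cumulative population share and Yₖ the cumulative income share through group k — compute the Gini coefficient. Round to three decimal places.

Cumulative income shares Yₖ: 0.0160, 0.0420, 0.0870, 0.5270, 1.0000
Σ (Xₖ−Xₖ₋₁)(Yₖ+Yₖ₋₁) = (1/5)(0.0160+0.0000) + (1/5)(0.0420+0.0160) + (1/5)(0.0870+0.0420) + (1/5)(0.5270+0.0870) + (1/5)(1.0000+0.5270)
  = 0.0032 + 0.0116 + 0.0258 + 0.1228 + 0.3054 = 0.4688
G = 1 − 0.4688 = 0.5312

0.531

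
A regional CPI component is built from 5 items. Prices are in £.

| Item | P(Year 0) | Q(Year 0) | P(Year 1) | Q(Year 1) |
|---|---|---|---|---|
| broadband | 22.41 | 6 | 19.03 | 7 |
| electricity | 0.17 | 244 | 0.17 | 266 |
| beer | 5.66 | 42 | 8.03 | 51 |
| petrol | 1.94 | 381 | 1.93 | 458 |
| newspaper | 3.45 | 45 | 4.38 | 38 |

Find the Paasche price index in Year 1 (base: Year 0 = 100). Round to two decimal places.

108.47

Paasche price index uses current-period quantities as weights.
ΣP(Year 1)·Q(Year 1) = 19.03×7 + 0.17×266 + 8.03×51 + 1.93×458 + 4.38×38 = 133.21 + 45.22 + 409.53 + 883.94 + 166.44 = 1638.34
ΣP(Year 0)·Q(Year 1) = 22.41×7 + 0.17×266 + 5.66×51 + 1.94×458 + 3.45×38 = 156.87 + 45.22 + 288.66 + 888.52 + 131.1 = 1510.37
Index = 1638.34 / 1510.37 × 100 = 108.4728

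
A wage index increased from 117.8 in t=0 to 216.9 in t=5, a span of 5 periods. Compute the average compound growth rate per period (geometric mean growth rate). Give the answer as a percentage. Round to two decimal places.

Growth factor = (216.9/117.8)^(1/5) = (1.841256)^(1/5) = 1.129855
Growth rate = 1.129855 − 1 = 0.129855 = 12.9855%

12.99%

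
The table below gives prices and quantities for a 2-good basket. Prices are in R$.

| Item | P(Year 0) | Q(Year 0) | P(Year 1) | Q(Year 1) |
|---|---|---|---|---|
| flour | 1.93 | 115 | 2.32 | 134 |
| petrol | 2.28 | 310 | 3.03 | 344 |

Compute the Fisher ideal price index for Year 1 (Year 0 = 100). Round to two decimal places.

Laspeyres component (base-period weights):
ΣP(Year 1)Q(Year 0) = 2.32×115 + 3.03×310 = 266.8 + 939.3 = 1206.1
ΣP(Year 0)Q(Year 0) = 1.93×115 + 2.28×310 = 221.95 + 706.8 = 928.75
L = 1206.1 / 928.75 × 100 = 129.8627
Paasche component (current-period weights):
ΣP(Year 1)Q(Year 1) = 2.32×134 + 3.03×344 = 310.88 + 1042.32 = 1353.2
ΣP(Year 0)Q(Year 1) = 1.93×134 + 2.28×344 = 258.62 + 784.32 = 1042.94
P = 1353.2 / 1042.94 × 100 = 129.7486
Fisher = √(L × P) = √(129.8627 × 129.7486) = 129.8056

129.81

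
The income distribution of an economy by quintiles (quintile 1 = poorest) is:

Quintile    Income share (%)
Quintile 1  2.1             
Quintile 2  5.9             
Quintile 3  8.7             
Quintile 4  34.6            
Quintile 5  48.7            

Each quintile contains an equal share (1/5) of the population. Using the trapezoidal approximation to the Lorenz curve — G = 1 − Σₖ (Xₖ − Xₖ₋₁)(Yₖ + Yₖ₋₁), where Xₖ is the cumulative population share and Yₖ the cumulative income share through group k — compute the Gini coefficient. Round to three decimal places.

Cumulative income shares Yₖ: 0.0210, 0.0800, 0.1670, 0.5130, 1.0000
Σ (Xₖ−Xₖ₋₁)(Yₖ+Yₖ₋₁) = (1/5)(0.0210+0.0000) + (1/5)(0.0800+0.0210) + (1/5)(0.1670+0.0800) + (1/5)(0.5130+0.1670) + (1/5)(1.0000+0.5130)
  = 0.0042 + 0.0202 + 0.0494 + 0.1360 + 0.3026 = 0.5124
G = 1 − 0.5124 = 0.4876

0.488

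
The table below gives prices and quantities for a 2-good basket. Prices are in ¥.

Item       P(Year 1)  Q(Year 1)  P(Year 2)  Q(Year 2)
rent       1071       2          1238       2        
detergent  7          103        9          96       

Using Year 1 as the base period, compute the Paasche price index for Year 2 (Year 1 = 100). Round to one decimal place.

118.7

Paasche price index uses current-period quantities as weights.
ΣP(Year 2)·Q(Year 2) = 1238×2 + 9×96 = 2476 + 864 = 3340
ΣP(Year 1)·Q(Year 2) = 1071×2 + 7×96 = 2142 + 672 = 2814
Index = 3340 / 2814 × 100 = 118.6923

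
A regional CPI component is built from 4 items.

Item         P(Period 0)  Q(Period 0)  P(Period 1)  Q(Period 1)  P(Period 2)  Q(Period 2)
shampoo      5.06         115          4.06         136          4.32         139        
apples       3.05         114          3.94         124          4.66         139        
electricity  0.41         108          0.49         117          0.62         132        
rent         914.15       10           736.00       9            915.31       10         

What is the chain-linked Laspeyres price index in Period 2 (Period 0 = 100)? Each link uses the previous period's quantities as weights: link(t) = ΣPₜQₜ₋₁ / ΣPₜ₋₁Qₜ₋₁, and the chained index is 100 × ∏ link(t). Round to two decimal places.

101.04

Link Period 0→Period 1:
ΣP(Period 1)Q(Period 0) = 4.06×115 + 3.94×114 + 0.49×108 + 736.00×10 = 466.9 + 449.16 + 52.92 + 7360 = 8328.98
ΣP(Period 0)Q(Period 0) = 5.06×115 + 3.05×114 + 0.41×108 + 914.15×10 = 581.9 + 347.7 + 44.28 + 9141.5 = 10115.38
link = 8328.98/10115.38 = 0.823398
Link Period 1→Period 2:
ΣP(Period 2)Q(Period 1) = 4.32×136 + 4.66×124 + 0.62×117 + 915.31×9 = 587.52 + 577.84 + 72.54 + 8237.79 = 9475.69
ΣP(Period 1)Q(Period 1) = 4.06×136 + 3.94×124 + 0.49×117 + 736.00×9 = 552.16 + 488.56 + 57.33 + 6624 = 7722.05
link = 9475.69/7722.05 = 1.227095
Chained index = 100 × 0.823398 × 1.227095 = 101.0387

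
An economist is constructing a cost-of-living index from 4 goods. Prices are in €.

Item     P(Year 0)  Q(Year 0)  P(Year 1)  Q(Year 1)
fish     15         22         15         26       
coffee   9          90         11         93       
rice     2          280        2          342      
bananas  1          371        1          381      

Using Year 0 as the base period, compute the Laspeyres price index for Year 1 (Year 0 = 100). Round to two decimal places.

Laspeyres price index uses base-period quantities as weights.
ΣP(Year 1)·Q(Year 0) = 15×22 + 11×90 + 2×280 + 1×371 = 330 + 990 + 560 + 371 = 2251
ΣP(Year 0)·Q(Year 0) = 15×22 + 9×90 + 2×280 + 1×371 = 330 + 810 + 560 + 371 = 2071
Index = 2251 / 2071 × 100 = 108.6915

108.69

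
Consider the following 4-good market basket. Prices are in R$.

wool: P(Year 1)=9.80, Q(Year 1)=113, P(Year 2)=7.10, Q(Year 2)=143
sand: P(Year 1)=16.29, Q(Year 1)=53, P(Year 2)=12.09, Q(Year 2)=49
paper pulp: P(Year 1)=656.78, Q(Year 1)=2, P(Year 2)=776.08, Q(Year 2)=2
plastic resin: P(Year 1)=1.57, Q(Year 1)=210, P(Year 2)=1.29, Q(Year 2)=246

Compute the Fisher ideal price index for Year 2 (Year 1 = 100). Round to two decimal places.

Laspeyres component (base-period weights):
ΣP(Year 2)Q(Year 1) = 7.10×113 + 12.09×53 + 776.08×2 + 1.29×210 = 802.3 + 640.77 + 1552.16 + 270.9 = 3266.13
ΣP(Year 1)Q(Year 1) = 9.80×113 + 16.29×53 + 656.78×2 + 1.57×210 = 1107.4 + 863.37 + 1313.56 + 329.7 = 3614.03
L = 3266.13 / 3614.03 × 100 = 90.3736
Paasche component (current-period weights):
ΣP(Year 2)Q(Year 2) = 7.10×143 + 12.09×49 + 776.08×2 + 1.29×246 = 1015.3 + 592.41 + 1552.16 + 317.34 = 3477.21
ΣP(Year 1)Q(Year 2) = 9.80×143 + 16.29×49 + 656.78×2 + 1.57×246 = 1401.4 + 798.21 + 1313.56 + 386.22 = 3899.39
P = 3477.21 / 3899.39 × 100 = 89.1732
Fisher = √(L × P) = √(90.3736 × 89.1732) = 89.7714

89.77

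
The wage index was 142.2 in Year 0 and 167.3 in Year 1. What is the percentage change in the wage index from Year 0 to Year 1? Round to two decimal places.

Change = (167.3 − 142.2) / 142.2 × 100
       = 25.1 / 142.2 × 100 = 17.6512%

17.65%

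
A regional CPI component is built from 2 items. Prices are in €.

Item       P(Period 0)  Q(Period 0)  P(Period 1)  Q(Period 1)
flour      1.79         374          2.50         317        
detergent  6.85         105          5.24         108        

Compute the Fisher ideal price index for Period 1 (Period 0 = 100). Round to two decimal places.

Laspeyres component (base-period weights):
ΣP(Period 1)Q(Period 0) = 2.50×374 + 5.24×105 = 935 + 550.2 = 1485.2
ΣP(Period 0)Q(Period 0) = 1.79×374 + 6.85×105 = 669.46 + 719.25 = 1388.71
L = 1485.2 / 1388.71 × 100 = 106.9482
Paasche component (current-period weights):
ΣP(Period 1)Q(Period 1) = 2.50×317 + 5.24×108 = 792.5 + 565.92 = 1358.42
ΣP(Period 0)Q(Period 1) = 1.79×317 + 6.85×108 = 567.43 + 739.8 = 1307.23
P = 1358.42 / 1307.23 × 100 = 103.9159
Fisher = √(L × P) = √(106.9482 × 103.9159) = 105.4211

105.42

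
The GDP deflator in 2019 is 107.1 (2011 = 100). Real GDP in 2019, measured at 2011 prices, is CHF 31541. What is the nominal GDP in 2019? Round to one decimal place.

33780.4

Nominal = Real × (Index/100) = 31541 × (107.1/100)
        = 31541 × 1.071 = 33780.4110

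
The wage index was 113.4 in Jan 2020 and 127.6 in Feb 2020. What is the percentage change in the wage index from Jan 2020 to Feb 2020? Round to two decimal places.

12.52%

Change = (127.6 − 113.4) / 113.4 × 100
       = 14.2 / 113.4 × 100 = 12.5220%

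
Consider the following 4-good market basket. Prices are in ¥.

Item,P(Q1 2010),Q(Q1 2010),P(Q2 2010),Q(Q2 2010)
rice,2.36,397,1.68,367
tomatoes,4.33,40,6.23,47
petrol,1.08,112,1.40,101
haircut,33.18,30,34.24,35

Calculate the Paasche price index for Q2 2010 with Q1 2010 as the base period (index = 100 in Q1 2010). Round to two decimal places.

96.12

Paasche price index uses current-period quantities as weights.
ΣP(Q2 2010)·Q(Q2 2010) = 1.68×367 + 6.23×47 + 1.40×101 + 34.24×35 = 616.56 + 292.81 + 141.4 + 1198.4 = 2249.17
ΣP(Q1 2010)·Q(Q2 2010) = 2.36×367 + 4.33×47 + 1.08×101 + 33.18×35 = 866.12 + 203.51 + 109.08 + 1161.3 = 2340.01
Index = 2249.17 / 2340.01 × 100 = 96.1180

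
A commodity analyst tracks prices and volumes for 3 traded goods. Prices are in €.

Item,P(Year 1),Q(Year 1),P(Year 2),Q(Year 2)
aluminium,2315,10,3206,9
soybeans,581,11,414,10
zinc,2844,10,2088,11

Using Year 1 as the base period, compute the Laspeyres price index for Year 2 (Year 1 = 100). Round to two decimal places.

Laspeyres price index uses base-period quantities as weights.
ΣP(Year 2)·Q(Year 1) = 3206×10 + 414×11 + 2088×10 = 32060 + 4554 + 20880 = 57494
ΣP(Year 1)·Q(Year 1) = 2315×10 + 581×11 + 2844×10 = 23150 + 6391 + 28440 = 57981
Index = 57494 / 57981 × 100 = 99.1601

99.16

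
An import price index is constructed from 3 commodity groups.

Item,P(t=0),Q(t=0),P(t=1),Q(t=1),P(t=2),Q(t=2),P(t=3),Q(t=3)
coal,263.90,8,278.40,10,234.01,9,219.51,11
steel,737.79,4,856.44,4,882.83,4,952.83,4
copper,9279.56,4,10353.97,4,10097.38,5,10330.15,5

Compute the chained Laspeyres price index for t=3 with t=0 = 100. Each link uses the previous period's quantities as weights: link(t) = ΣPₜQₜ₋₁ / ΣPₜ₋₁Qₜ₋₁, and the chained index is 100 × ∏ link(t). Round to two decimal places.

110.93

Link t=0→t=1:
ΣP(t=1)Q(t=0) = 278.40×8 + 856.44×4 + 10353.97×4 = 2227.2 + 3425.76 + 41415.88 = 47068.84
ΣP(t=0)Q(t=0) = 263.90×8 + 737.79×4 + 9279.56×4 = 2111.2 + 2951.16 + 37118.24 = 42180.6
link = 47068.84/42180.6 = 1.115888
Link t=1→t=2:
ΣP(t=2)Q(t=1) = 234.01×10 + 882.83×4 + 10097.38×4 = 2340.1 + 3531.32 + 40389.52 = 46260.94
ΣP(t=1)Q(t=1) = 278.40×10 + 856.44×4 + 10353.97×4 = 2784 + 3425.76 + 41415.88 = 47625.64
link = 46260.94/47625.64 = 0.971345
Link t=2→t=3:
ΣP(t=3)Q(t=2) = 219.51×9 + 952.83×4 + 10330.15×5 = 1975.59 + 3811.32 + 51650.75 = 57437.66
ΣP(t=2)Q(t=2) = 234.01×9 + 882.83×4 + 10097.38×5 = 2106.09 + 3531.32 + 50486.9 = 56124.31
link = 57437.66/56124.31 = 1.023401
Chained index = 100 × 1.115888 × 0.971345 × 1.023401 = 110.9277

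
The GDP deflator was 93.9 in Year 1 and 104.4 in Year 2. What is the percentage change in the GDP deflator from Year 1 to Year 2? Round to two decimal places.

Change = (104.4 − 93.9) / 93.9 × 100
       = 10.5 / 93.9 × 100 = 11.1821%

11.18%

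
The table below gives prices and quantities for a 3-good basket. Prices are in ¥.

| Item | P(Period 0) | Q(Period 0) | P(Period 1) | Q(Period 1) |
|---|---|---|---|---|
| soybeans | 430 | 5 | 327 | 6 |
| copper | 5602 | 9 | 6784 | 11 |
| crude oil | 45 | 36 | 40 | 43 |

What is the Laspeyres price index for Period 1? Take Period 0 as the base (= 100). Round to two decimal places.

118.35

Laspeyres price index uses base-period quantities as weights.
ΣP(Period 1)·Q(Period 0) = 327×5 + 6784×9 + 40×36 = 1635 + 61056 + 1440 = 64131
ΣP(Period 0)·Q(Period 0) = 430×5 + 5602×9 + 45×36 = 2150 + 50418 + 1620 = 54188
Index = 64131 / 54188 × 100 = 118.3491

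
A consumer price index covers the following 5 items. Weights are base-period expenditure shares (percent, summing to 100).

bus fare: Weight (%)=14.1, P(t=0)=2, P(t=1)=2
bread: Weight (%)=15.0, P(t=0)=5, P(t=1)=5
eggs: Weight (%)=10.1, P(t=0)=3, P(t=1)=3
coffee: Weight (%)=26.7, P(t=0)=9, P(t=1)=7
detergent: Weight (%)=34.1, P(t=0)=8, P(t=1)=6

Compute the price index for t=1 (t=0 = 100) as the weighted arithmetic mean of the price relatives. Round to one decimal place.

85.5

bus fare: 14.1 × (2/2) = 14.1 × 1.000000 = 14.1000
bread: 15.0 × (5/5) = 15.0 × 1.000000 = 15.0000
eggs: 10.1 × (3/3) = 10.1 × 1.000000 = 10.1000
coffee: 26.7 × (7/9) = 26.7 × 0.777778 = 20.7667
detergent: 34.1 × (6/8) = 34.1 × 0.750000 = 25.5750
Index = Σ wᵢ·(p₁ᵢ/p₀ᵢ) = 14.1000 + 15.0000 + 10.1000 + 20.7667 + 25.5750 = 85.5417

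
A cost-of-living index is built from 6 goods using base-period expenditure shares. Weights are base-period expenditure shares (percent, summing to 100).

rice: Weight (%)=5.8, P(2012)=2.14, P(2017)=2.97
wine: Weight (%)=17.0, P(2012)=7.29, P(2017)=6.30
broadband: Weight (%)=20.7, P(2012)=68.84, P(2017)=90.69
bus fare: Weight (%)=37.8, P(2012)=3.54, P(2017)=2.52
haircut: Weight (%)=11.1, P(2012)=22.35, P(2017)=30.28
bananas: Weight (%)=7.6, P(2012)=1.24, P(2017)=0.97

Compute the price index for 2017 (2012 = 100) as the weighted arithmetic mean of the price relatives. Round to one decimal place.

rice: 5.8 × (2.97/2.14) = 5.8 × 1.387850 = 8.0495
wine: 17.0 × (6.30/7.29) = 17.0 × 0.864198 = 14.6914
broadband: 20.7 × (90.69/68.84) = 20.7 × 1.317403 = 27.2702
bus fare: 37.8 × (2.52/3.54) = 37.8 × 0.711864 = 26.9085
haircut: 11.1 × (30.28/22.35) = 11.1 × 1.354810 = 15.0384
bananas: 7.6 × (0.97/1.24) = 7.6 × 0.782258 = 5.9452
Index = Σ wᵢ·(p₁ᵢ/p₀ᵢ) = 8.0495 + 14.6914 + 27.2702 + 26.9085 + 15.0384 + 5.9452 = 97.9032

97.9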